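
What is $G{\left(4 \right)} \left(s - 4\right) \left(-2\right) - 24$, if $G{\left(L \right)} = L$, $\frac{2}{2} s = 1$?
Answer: $0$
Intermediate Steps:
$s = 1$
$G{\left(4 \right)} \left(s - 4\right) \left(-2\right) - 24 = 4 \left(1 - 4\right) \left(-2\right) - 24 = 4 \left(\left(-3\right) \left(-2\right)\right) - 24 = 4 \cdot 6 - 24 = 24 - 24 = 0$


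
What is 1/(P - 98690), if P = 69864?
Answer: -1/28826 ≈ -3.4691e-5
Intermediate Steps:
1/(P - 98690) = 1/(69864 - 98690) = 1/(-28826) = -1/28826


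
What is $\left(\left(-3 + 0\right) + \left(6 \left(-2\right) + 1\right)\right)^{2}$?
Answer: $196$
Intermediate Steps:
$\left(\left(-3 + 0\right) + \left(6 \left(-2\right) + 1\right)\right)^{2} = \left(-3 + \left(-12 + 1\right)\right)^{2} = \left(-3 - 11\right)^{2} = \left(-14\right)^{2} = 196$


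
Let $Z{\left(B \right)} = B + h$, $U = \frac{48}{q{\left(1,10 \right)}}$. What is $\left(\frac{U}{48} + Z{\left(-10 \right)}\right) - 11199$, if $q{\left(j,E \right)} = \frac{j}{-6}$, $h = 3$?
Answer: $-11212$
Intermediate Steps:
$q{\left(j,E \right)} = - \frac{j}{6}$ ($q{\left(j,E \right)} = j \left(- \frac{1}{6}\right) = - \frac{j}{6}$)
$U = -288$ ($U = \frac{48}{\left(- \frac{1}{6}\right) 1} = \frac{48}{- \frac{1}{6}} = 48 \left(-6\right) = -288$)
$Z{\left(B \right)} = 3 + B$ ($Z{\left(B \right)} = B + 3 = 3 + B$)
$\left(\frac{U}{48} + Z{\left(-10 \right)}\right) - 11199 = \left(- \frac{288}{48} + \left(3 - 10\right)\right) - 11199 = \left(\left(-288\right) \frac{1}{48} - 7\right) - 11199 = \left(-6 - 7\right) - 11199 = -13 - 11199 = -11212$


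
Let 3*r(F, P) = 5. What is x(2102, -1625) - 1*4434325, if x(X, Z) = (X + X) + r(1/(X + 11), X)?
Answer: -13290358/3 ≈ -4.4301e+6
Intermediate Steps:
r(F, P) = 5/3 (r(F, P) = (⅓)*5 = 5/3)
x(X, Z) = 5/3 + 2*X (x(X, Z) = (X + X) + 5/3 = 2*X + 5/3 = 5/3 + 2*X)
x(2102, -1625) - 1*4434325 = (5/3 + 2*2102) - 1*4434325 = (5/3 + 4204) - 4434325 = 12617/3 - 4434325 = -13290358/3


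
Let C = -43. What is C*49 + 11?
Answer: -2096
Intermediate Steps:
C*49 + 11 = -43*49 + 11 = -2107 + 11 = -2096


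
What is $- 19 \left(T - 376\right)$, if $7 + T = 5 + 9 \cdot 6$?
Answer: $6156$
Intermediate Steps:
$T = 52$ ($T = -7 + \left(5 + 9 \cdot 6\right) = -7 + \left(5 + 54\right) = -7 + 59 = 52$)
$- 19 \left(T - 376\right) = - 19 \left(52 - 376\right) = \left(-19\right) \left(-324\right) = 6156$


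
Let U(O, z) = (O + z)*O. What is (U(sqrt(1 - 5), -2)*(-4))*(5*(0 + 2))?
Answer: 160 + 160*I ≈ 160.0 + 160.0*I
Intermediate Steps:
U(O, z) = O*(O + z)
(U(sqrt(1 - 5), -2)*(-4))*(5*(0 + 2)) = ((sqrt(1 - 5)*(sqrt(1 - 5) - 2))*(-4))*(5*(0 + 2)) = ((sqrt(-4)*(sqrt(-4) - 2))*(-4))*(5*2) = (((2*I)*(2*I - 2))*(-4))*10 = (((2*I)*(-2 + 2*I))*(-4))*10 = ((2*I*(-2 + 2*I))*(-4))*10 = -8*I*(-2 + 2*I)*10 = -80*I*(-2 + 2*I)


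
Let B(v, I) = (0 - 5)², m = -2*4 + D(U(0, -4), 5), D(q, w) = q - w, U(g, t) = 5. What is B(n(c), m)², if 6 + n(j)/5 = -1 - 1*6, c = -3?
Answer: 625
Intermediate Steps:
n(j) = -65 (n(j) = -30 + 5*(-1 - 1*6) = -30 + 5*(-1 - 6) = -30 + 5*(-7) = -30 - 35 = -65)
m = -8 (m = -2*4 + (5 - 1*5) = -8 + (5 - 5) = -8 + 0 = -8)
B(v, I) = 25 (B(v, I) = (-5)² = 25)
B(n(c), m)² = 25² = 625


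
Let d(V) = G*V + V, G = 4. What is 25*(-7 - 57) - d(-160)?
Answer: -800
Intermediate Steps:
d(V) = 5*V (d(V) = 4*V + V = 5*V)
25*(-7 - 57) - d(-160) = 25*(-7 - 57) - 5*(-160) = 25*(-64) - 1*(-800) = -1600 + 800 = -800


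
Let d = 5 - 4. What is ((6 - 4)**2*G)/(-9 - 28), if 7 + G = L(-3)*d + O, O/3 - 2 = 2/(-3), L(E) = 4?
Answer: -4/37 ≈ -0.10811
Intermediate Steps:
d = 1
O = 4 (O = 6 + 3*(2/(-3)) = 6 + 3*(2*(-1/3)) = 6 + 3*(-2/3) = 6 - 2 = 4)
G = 1 (G = -7 + (4*1 + 4) = -7 + (4 + 4) = -7 + 8 = 1)
((6 - 4)**2*G)/(-9 - 28) = ((6 - 4)**2*1)/(-9 - 28) = (2**2*1)/(-37) = (4*1)*(-1/37) = 4*(-1/37) = -4/37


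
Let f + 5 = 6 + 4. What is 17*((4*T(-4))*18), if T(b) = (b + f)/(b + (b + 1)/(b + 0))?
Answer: -4896/13 ≈ -376.62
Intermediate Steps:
f = 5 (f = -5 + (6 + 4) = -5 + 10 = 5)
T(b) = (5 + b)/(b + (1 + b)/b) (T(b) = (b + 5)/(b + (b + 1)/(b + 0)) = (5 + b)/(b + (1 + b)/b))
17*((4*T(-4))*18) = 17*((4*(-4*(5 - 4)/(1 - 4 + (-4)²)))*18) = 17*((4*(-4*1/(1 - 4 + 16)))*18) = 17*((4*(-4*1/13))*18) = 17*((4*(-4*1/13*1))*18) = 17*((4*(-4/13))*18) = 17*(-16/13*18) = 17*(-288/13) = -4896/13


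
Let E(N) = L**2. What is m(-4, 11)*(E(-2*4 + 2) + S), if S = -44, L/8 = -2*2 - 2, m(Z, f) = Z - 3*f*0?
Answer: -9040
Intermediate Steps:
m(Z, f) = Z (m(Z, f) = Z + 0 = Z)
L = -48 (L = 8*(-2*2 - 2) = 8*(-4 - 2) = 8*(-6) = -48)
E(N) = 2304 (E(N) = (-48)**2 = 2304)
m(-4, 11)*(E(-2*4 + 2) + S) = -4*(2304 - 44) = -4*2260 = -9040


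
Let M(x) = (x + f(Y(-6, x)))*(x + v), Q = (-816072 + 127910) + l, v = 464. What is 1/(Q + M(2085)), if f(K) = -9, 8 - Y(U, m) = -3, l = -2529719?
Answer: 1/2073843 ≈ 4.8220e-7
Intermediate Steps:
Y(U, m) = 11 (Y(U, m) = 8 - 1*(-3) = 8 + 3 = 11)
Q = -3217881 (Q = (-816072 + 127910) - 2529719 = -688162 - 2529719 = -3217881)
M(x) = (-9 + x)*(464 + x) (M(x) = (x - 9)*(x + 464) = (-9 + x)*(464 + x))
1/(Q + M(2085)) = 1/(-3217881 + (-4176 + 2085² + 455*2085)) = 1/(-3217881 + (-4176 + 4347225 + 948675)) = 1/(-3217881 + 5291724) = 1/2073843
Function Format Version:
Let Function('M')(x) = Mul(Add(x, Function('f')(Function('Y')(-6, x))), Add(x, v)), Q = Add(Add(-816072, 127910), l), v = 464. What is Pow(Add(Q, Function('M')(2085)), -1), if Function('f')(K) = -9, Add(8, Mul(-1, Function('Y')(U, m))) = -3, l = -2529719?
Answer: Rational(1, 2073843) ≈ 4.8220e-7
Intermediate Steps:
Function('Y')(U, m) = 11 (Function('Y')(U, m) = Add(8, Mul(-1, -3)) = Add(8, 3) = 11)
Q = -3217881 (Q = Add(Add(-816072, 127910), -2529719) = Add(-688162, -2529719) = -3217881)
Function('M')(x) = Mul(Add(-9, x), Add(464, x)) (Function('M')(x) = Mul(Add(x, -9), Add(x, 464)) = Mul(Add(-9, x), Add(464, x)))
Pow(Add(Q, Function('M')(2085)), -1) = Pow(Add(-3217881, Add(-4176, Pow(2085, 2), Mul(455, 2085))), -1) = Pow(Add(-3217881, Add(-4176, 4347225, 948675)), -1) = Pow(Add(-3217881, 5291724), -1) = Pow(2073843, -1) = Rational(1, 2073843)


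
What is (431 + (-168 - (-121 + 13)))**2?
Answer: 137641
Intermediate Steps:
(431 + (-168 - (-121 + 13)))**2 = (431 + (-168 - 1*(-108)))**2 = (431 + (-168 + 108))**2 = (431 - 60)**2 = 371**2 = 137641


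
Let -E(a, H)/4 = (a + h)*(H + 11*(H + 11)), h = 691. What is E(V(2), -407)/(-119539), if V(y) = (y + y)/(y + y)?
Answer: -13183984/119539 ≈ -110.29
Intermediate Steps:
V(y) = 1 (V(y) = (2*y)/((2*y)) = (2*y)*(1/(2*y)) = 1)
E(a, H) = -4*(121 + 12*H)*(691 + a) (E(a, H) = -4*(a + 691)*(H + 11*(H + 11)) = -4*(691 + a)*(H + 11*(11 + H)) = -4*(691 + a)*(H + (121 + 11*H)) = -4*(691 + a)*(121 + 12*H) = -4*(121 + 12*H)*(691 + a))
E(V(2), -407)/(-119539) = (-334444 - 33168*(-407) - 484*1 - 48*(-407)*1)/(-119539) = (-334444 + 13499376 - 484 + 19536)*(-1/119539) = 13183984*(-1/119539) = -13183984/119539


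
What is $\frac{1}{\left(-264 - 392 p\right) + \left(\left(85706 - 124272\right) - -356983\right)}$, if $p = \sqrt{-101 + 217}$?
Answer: $\frac{318153}{101203506385} + \frac{784 \sqrt{29}}{101203506385} \approx 3.1854 \cdot 10^{-6}$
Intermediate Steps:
$p = 2 \sqrt{29}$ ($p = \sqrt{116} = 2 \sqrt{29} \approx 10.77$)
$\frac{1}{\left(-264 - 392 p\right) + \left(\left(85706 - 124272\right) - -356983\right)} = \frac{1}{\left(-264 - 392 \cdot 2 \sqrt{29}\right) + \left(\left(85706 - 124272\right) - -356983\right)} = \frac{1}{\left(-264 - 784 \sqrt{29}\right) + \left(-38566 + 356983\right)} = \frac{1}{\left(-264 - 784 \sqrt{29}\right) + 318417} = \frac{1}{318153 - 784 \sqrt{29}}$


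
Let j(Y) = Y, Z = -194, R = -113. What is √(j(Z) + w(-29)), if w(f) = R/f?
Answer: I*√159877/29 ≈ 13.788*I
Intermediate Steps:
w(f) = -113/f
√(j(Z) + w(-29)) = √(-194 - 113/(-29)) = √(-194 - 113*(-1/29)) = √(-194 + 113/29) = √(-5513/29) = I*√159877/29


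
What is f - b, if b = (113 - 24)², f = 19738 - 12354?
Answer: -537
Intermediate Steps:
f = 7384
b = 7921 (b = 89² = 7921)
f - b = 7384 - 1*7921 = 7384 - 7921 = -537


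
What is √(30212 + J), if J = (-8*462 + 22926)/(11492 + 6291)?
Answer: √9554436475958/17783 ≈ 173.82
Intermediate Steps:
J = 19230/17783 (J = (-3696 + 22926)/17783 = 19230*(1/17783) = 19230/17783 ≈ 1.0814)
√(30212 + J) = √(30212 + 19230/17783) = √(537279226/17783) = √9554436475958/17783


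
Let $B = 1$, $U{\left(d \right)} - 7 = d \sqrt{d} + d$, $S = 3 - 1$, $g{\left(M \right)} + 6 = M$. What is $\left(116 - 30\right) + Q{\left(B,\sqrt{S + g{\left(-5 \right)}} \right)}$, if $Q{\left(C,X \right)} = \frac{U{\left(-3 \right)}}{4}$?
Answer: $87 - \frac{3 i \sqrt{3}}{4} \approx 87.0 - 1.299 i$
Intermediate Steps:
$g{\left(M \right)} = -6 + M$
$S = 2$ ($S = 3 - 1 = 2$)
$U{\left(d \right)} = 7 + d + d^{\frac{3}{2}}$ ($U{\left(d \right)} = 7 + \left(d \sqrt{d} + d\right) = 7 + \left(d^{\frac{3}{2}} + d\right) = 7 + \left(d + d^{\frac{3}{2}}\right) = 7 + d + d^{\frac{3}{2}}$)
$Q{\left(C,X \right)} = 1 - \frac{3 i \sqrt{3}}{4}$ ($Q{\left(C,X \right)} = \frac{7 - 3 + \left(-3\right)^{\frac{3}{2}}}{4} = \left(7 - 3 - 3 i \sqrt{3}\right) \frac{1}{4} = \left(4 - 3 i \sqrt{3}\right) \frac{1}{4} = 1 - \frac{3 i \sqrt{3}}{4}$)
$\left(116 - 30\right) + Q{\left(B,\sqrt{S + g{\left(-5 \right)}} \right)} = \left(116 - 30\right) + \left(1 - \frac{3 i \sqrt{3}}{4}\right) = 86 + \left(1 - \frac{3 i \sqrt{3}}{4}\right) = 87 - \frac{3 i \sqrt{3}}{4}$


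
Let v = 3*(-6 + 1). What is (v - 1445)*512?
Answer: -747520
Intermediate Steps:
v = -15 (v = 3*(-5) = -15)
(v - 1445)*512 = (-15 - 1445)*512 = -1460*512 = -747520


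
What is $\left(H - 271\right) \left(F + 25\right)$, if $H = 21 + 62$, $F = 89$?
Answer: $-21432$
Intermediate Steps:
$H = 83$
$\left(H - 271\right) \left(F + 25\right) = \left(83 - 271\right) \left(89 + 25\right) = \left(-188\right) 114 = -21432$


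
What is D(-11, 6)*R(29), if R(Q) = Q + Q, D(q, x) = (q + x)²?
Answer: 1450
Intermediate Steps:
R(Q) = 2*Q
D(-11, 6)*R(29) = (-11 + 6)²*(2*29) = (-5)²*58 = 25*58 = 1450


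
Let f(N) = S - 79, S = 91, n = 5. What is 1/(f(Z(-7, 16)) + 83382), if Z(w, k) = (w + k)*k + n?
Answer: 1/83394 ≈ 1.1991e-5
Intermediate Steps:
Z(w, k) = 5 + k*(k + w) (Z(w, k) = (w + k)*k + 5 = (k + w)*k + 5 = k*(k + w) + 5 = 5 + k*(k + w))
f(N) = 12 (f(N) = 91 - 79 = 12)
1/(f(Z(-7, 16)) + 83382) = 1/(12 + 83382) = 1/83394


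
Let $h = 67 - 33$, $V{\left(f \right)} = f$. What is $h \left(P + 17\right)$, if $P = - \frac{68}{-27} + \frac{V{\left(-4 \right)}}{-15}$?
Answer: $\frac{90814}{135} \approx 672.7$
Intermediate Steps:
$P = \frac{376}{135}$ ($P = - \frac{68}{-27} - \frac{4}{-15} = \left(-68\right) \left(- \frac{1}{27}\right) - - \frac{4}{15} = \frac{68}{27} + \frac{4}{15} = \frac{376}{135} \approx 2.7852$)
$h = 34$
$h \left(P + 17\right) = 34 \left(\frac{376}{135} + 17\right) = 34 \cdot \frac{2671}{135} = \frac{90814}{135}$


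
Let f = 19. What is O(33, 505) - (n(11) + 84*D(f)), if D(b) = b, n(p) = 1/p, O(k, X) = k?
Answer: -17194/11 ≈ -1563.1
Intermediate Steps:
O(33, 505) - (n(11) + 84*D(f)) = 33 - (1/11 + 84*19) = 33 - (1/11 + 1596) = 33 - 1*17557/11 = 33 - 17557/11 = -17194/11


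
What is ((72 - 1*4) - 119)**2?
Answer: 2601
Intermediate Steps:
((72 - 1*4) - 119)**2 = ((72 - 4) - 119)**2 = (68 - 119)**2 = (-51)**2 = 2601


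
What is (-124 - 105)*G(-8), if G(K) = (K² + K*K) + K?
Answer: -27480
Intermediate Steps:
G(K) = K + 2*K² (G(K) = (K² + K²) + K = 2*K² + K = K + 2*K²)
(-124 - 105)*G(-8) = (-124 - 105)*(-8*(1 + 2*(-8))) = -(-1832)*(1 - 16) = -(-1832)*(-15) = -229*120 = -27480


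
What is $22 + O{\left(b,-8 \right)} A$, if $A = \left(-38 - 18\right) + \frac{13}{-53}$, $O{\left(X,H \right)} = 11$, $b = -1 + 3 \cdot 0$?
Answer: $- \frac{31625}{53} \approx -596.7$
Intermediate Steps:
$b = -1$ ($b = -1 + 0 = -1$)
$A = - \frac{2981}{53}$ ($A = -56 + 13 \left(- \frac{1}{53}\right) = -56 - \frac{13}{53} = - \frac{2981}{53} \approx -56.245$)
$22 + O{\left(b,-8 \right)} A = 22 + 11 \left(- \frac{2981}{53}\right) = 22 - \frac{32791}{53} = - \frac{31625}{53}$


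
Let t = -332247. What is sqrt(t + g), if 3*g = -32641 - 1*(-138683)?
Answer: I*sqrt(2672097)/3 ≈ 544.88*I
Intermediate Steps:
g = 106042/3 (g = (-32641 - 1*(-138683))/3 = (-32641 + 138683)/3 = (1/3)*106042 = 106042/3 ≈ 35347.)
sqrt(t + g) = sqrt(-332247 + 106042/3) = sqrt(-890699/3) = I*sqrt(2672097)/3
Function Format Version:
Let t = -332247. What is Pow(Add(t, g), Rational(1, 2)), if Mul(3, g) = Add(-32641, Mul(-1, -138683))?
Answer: Mul(Rational(1, 3), I, Pow(2672097, Rational(1, 2))) ≈ Mul(544.88, I)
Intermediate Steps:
g = Rational(106042, 3) (g = Mul(Rational(1, 3), Add(-32641, Mul(-1, -138683))) = Mul(Rational(1, 3), Add(-32641, 138683)) = Mul(Rational(1, 3), 106042) = Rational(106042, 3) ≈ 35347.)
Pow(Add(t, g), Rational(1, 2)) = Pow(Add(-332247, Rational(106042, 3)), Rational(1, 2)) = Pow(Rational(-890699, 3), Rational(1, 2)) = Mul(Rational(1, 3), I, Pow(2672097, Rational(1, 2)))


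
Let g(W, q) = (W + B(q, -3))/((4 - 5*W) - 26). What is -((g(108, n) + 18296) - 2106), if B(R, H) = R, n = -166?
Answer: -4549419/281 ≈ -16190.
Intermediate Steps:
g(W, q) = (W + q)/(-22 - 5*W) (g(W, q) = (W + q)/((4 - 5*W) - 26) = (W + q)/(-22 - 5*W))
-((g(108, n) + 18296) - 2106) = -(((-1*108 - 1*(-166))/(22 + 5*108) + 18296) - 2106) = -(((-108 + 166)/(22 + 540) + 18296) - 2106) = -((58/562 + 18296) - 2106) = -(((1/562)*58 + 18296) - 2106) = -((29/281 + 18296) - 2106) = -(5141205/281 - 2106) = -1*4549419/281 = -4549419/281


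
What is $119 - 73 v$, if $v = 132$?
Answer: $-9517$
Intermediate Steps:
$119 - 73 v = 119 - 9636 = -9517$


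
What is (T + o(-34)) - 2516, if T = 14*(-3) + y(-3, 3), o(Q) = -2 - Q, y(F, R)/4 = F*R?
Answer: -2562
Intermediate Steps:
y(F, R) = 4*F*R (y(F, R) = 4*(F*R) = 4*F*R)
T = -78 (T = 14*(-3) + 4*(-3)*3 = -42 - 36 = -78)
(T + o(-34)) - 2516 = (-78 + (-2 - 1*(-34))) - 2516 = (-78 + (-2 + 34)) - 2516 = (-78 + 32) - 2516 = -46 - 2516 = -2562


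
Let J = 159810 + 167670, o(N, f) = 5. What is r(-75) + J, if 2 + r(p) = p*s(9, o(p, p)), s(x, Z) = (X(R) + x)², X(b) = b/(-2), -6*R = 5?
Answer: 15399719/48 ≈ 3.2083e+5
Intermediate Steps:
R = -⅚ (R = -⅙*5 = -⅚ ≈ -0.83333)
X(b) = -b/2 (X(b) = b*(-½) = -b/2)
s(x, Z) = (5/12 + x)² (s(x, Z) = (-½*(-⅚) + x)² = (5/12 + x)²)
r(p) = -2 + 12769*p/144 (r(p) = -2 + p*((5 + 12*9)²/144) = -2 + p*((5 + 108)²/144) = -2 + p*((1/144)*113²) = -2 + p*((1/144)*12769) = -2 + p*(12769/144) = -2 + 12769*p/144)
J = 327480
r(-75) + J = (-2 + (12769/144)*(-75)) + 327480 = (-2 - 319225/48) + 327480 = -319321/48 + 327480 = 15399719/48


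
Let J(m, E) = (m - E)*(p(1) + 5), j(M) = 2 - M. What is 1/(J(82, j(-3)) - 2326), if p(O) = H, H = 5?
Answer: -1/1556 ≈ -0.00064267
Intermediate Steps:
p(O) = 5
J(m, E) = -10*E + 10*m (J(m, E) = (m - E)*(5 + 5) = (m - E)*10 = -10*E + 10*m)
1/(J(82, j(-3)) - 2326) = 1/((-10*(2 - 1*(-3)) + 10*82) - 2326) = 1/((-10*(2 + 3) + 820) - 2326) = 1/((-10*5 + 820) - 2326) = 1/((-50 + 820) - 2326) = 1/(770 - 2326) = 1/(-1556) = -1/1556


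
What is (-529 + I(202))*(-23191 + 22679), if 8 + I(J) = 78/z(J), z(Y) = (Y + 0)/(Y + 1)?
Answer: 23715840/101 ≈ 2.3481e+5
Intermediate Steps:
z(Y) = Y/(1 + Y)
I(J) = -8 + 78*(1 + J)/J (I(J) = -8 + 78/((J/(1 + J))) = -8 + 78*((1 + J)/J) = -8 + 78*(1 + J)/J)
(-529 + I(202))*(-23191 + 22679) = (-529 + (70 + 78/202))*(-23191 + 22679) = (-529 + (70 + 78*(1/202)))*(-512) = (-529 + (70 + 39/101))*(-512) = (-529 + 7109/101)*(-512) = -46320/101*(-512) = 23715840/101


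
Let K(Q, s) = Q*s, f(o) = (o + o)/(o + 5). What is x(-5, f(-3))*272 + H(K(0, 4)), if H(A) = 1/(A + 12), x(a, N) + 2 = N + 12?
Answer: 22849/12 ≈ 1904.1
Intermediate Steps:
f(o) = 2*o/(5 + o) (f(o) = (2*o)/(5 + o) = 2*o/(5 + o))
x(a, N) = 10 + N (x(a, N) = -2 + (N + 12) = -2 + (12 + N) = 10 + N)
H(A) = 1/(12 + A)
x(-5, f(-3))*272 + H(K(0, 4)) = (10 + 2*(-3)/(5 - 3))*272 + 1/(12 + 0*4) = (10 + 2*(-3)/2)*272 + 1/(12 + 0) = (10 + 2*(-3)*(1/2))*272 + 1/12 = (10 - 3)*272 + 1/12 = 7*272 + 1/12 = 1904 + 1/12 = 22849/12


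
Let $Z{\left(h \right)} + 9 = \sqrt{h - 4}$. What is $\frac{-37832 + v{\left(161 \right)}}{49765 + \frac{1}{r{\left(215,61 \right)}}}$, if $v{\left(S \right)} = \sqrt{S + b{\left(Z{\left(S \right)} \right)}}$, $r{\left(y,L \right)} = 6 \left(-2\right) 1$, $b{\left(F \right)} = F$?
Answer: $- \frac{453984}{597179} + \frac{12 \sqrt{152 + \sqrt{157}}}{597179} \approx -0.75996$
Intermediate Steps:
$Z{\left(h \right)} = -9 + \sqrt{-4 + h}$ ($Z{\left(h \right)} = -9 + \sqrt{h - 4} = -9 + \sqrt{-4 + h}$)
$r{\left(y,L \right)} = -12$ ($r{\left(y,L \right)} = \left(-12\right) 1 = -12$)
$v{\left(S \right)} = \sqrt{-9 + S + \sqrt{-4 + S}}$ ($v{\left(S \right)} = \sqrt{S + \left(-9 + \sqrt{-4 + S}\right)} = \sqrt{-9 + S + \sqrt{-4 + S}}$)
$\frac{-37832 + v{\left(161 \right)}}{49765 + \frac{1}{r{\left(215,61 \right)}}} = \frac{-37832 + \sqrt{-9 + 161 + \sqrt{-4 + 161}}}{49765 + \frac{1}{-12}} = \frac{-37832 + \sqrt{-9 + 161 + \sqrt{157}}}{49765 - \frac{1}{12}} = \frac{-37832 + \sqrt{152 + \sqrt{157}}}{\frac{597179}{12}} = \left(-37832 + \sqrt{152 + \sqrt{157}}\right) \frac{12}{597179} = - \frac{453984}{597179} + \frac{12 \sqrt{152 + \sqrt{157}}}{597179}$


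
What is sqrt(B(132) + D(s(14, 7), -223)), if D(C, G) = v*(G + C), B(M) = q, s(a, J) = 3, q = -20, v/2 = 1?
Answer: 2*I*sqrt(115) ≈ 21.448*I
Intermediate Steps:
v = 2 (v = 2*1 = 2)
B(M) = -20
D(C, G) = 2*C + 2*G (D(C, G) = 2*(G + C) = 2*(C + G) = 2*C + 2*G)
sqrt(B(132) + D(s(14, 7), -223)) = sqrt(-20 + (2*3 + 2*(-223))) = sqrt(-20 + (6 - 446)) = sqrt(-20 - 440) = sqrt(-460) = 2*I*sqrt(115)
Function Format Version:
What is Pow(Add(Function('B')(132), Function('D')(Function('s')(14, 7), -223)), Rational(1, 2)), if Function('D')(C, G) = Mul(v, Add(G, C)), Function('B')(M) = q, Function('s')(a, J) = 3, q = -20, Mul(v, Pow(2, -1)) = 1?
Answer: Mul(2, I, Pow(115, Rational(1, 2))) ≈ Mul(21.448, I)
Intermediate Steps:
v = 2 (v = Mul(2, 1) = 2)
Function('B')(M) = -20
Function('D')(C, G) = Add(Mul(2, C), Mul(2, G)) (Function('D')(C, G) = Mul(2, Add(G, C)) = Mul(2, Add(C, G)) = Add(Mul(2, C), Mul(2, G)))
Pow(Add(Function('B')(132), Function('D')(Function('s')(14, 7), -223)), Rational(1, 2)) = Pow(Add(-20, Add(Mul(2, 3), Mul(2, -223))), Rational(1, 2)) = Pow(Add(-20, Add(6, -446)), Rational(1, 2)) = Pow(Add(-20, -440), Rational(1, 2)) = Pow(-460, Rational(1, 2)) = Mul(2, I, Pow(115, Rational(1, 2)))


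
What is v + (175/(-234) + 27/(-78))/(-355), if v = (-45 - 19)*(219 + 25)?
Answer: -648610432/41535 ≈ -15616.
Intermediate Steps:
v = -15616 (v = -64*244 = -15616)
v + (175/(-234) + 27/(-78))/(-355) = -15616 + (175/(-234) + 27/(-78))/(-355) = -15616 - (175*(-1/234) + 27*(-1/78))/355 = -15616 - (-175/234 - 9/26)/355 = -15616 - 1/355*(-128/117) = -15616 + 128/41535 = -648610432/41535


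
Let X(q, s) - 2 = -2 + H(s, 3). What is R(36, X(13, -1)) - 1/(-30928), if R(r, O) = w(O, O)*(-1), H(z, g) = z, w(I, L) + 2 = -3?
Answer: 154641/30928 ≈ 5.0000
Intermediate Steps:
w(I, L) = -5 (w(I, L) = -2 - 3 = -5)
X(q, s) = s (X(q, s) = 2 + (-2 + s) = s)
R(r, O) = 5 (R(r, O) = -5*(-1) = 5)
R(36, X(13, -1)) - 1/(-30928) = 5 - 1/(-30928) = 5 - 1*(-1/30928) = 5 + 1/30928 = 154641/30928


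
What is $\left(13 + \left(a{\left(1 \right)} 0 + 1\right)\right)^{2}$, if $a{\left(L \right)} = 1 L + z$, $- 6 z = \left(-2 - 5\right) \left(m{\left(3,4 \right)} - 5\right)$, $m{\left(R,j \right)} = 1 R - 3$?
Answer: $196$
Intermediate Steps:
$m{\left(R,j \right)} = -3 + R$ ($m{\left(R,j \right)} = R - 3 = -3 + R$)
$z = - \frac{35}{6}$ ($z = - \frac{\left(-2 - 5\right) \left(\left(-3 + 3\right) - 5\right)}{6} = - \frac{\left(-7\right) \left(0 - 5\right)}{6} = - \frac{\left(-7\right) \left(-5\right)}{6} = \left(- \frac{1}{6}\right) 35 = - \frac{35}{6} \approx -5.8333$)
$a{\left(L \right)} = - \frac{35}{6} + L$ ($a{\left(L \right)} = 1 L - \frac{35}{6} = L - \frac{35}{6} = - \frac{35}{6} + L$)
$\left(13 + \left(a{\left(1 \right)} 0 + 1\right)\right)^{2} = \left(13 + \left(\left(- \frac{35}{6} + 1\right) 0 + 1\right)\right)^{2} = \left(13 + \left(\left(- \frac{29}{6}\right) 0 + 1\right)\right)^{2} = \left(13 + \left(0 + 1\right)\right)^{2} = \left(13 + 1\right)^{2} = 14^{2} = 196$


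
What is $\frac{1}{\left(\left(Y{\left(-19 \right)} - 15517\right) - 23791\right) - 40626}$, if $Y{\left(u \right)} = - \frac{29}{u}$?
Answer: $- \frac{19}{1518717} \approx -1.2511 \cdot 10^{-5}$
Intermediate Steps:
$\frac{1}{\left(\left(Y{\left(-19 \right)} - 15517\right) - 23791\right) - 40626} = \frac{1}{\left(\left(- \frac{29}{-19} - 15517\right) - 23791\right) - 40626} = \frac{1}{\left(\left(\left(-29\right) \left(- \frac{1}{19}\right) - 15517\right) - 23791\right) - 40626} = \frac{1}{\left(\left(\frac{29}{19} - 15517\right) - 23791\right) - 40626} = \frac{1}{\left(- \frac{294794}{19} - 23791\right) - 40626} = \frac{1}{- \frac{746823}{19} - 40626} = \frac{1}{- \frac{1518717}{19}} = - \frac{19}{1518717}$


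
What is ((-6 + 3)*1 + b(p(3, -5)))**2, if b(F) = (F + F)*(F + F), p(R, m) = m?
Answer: 9409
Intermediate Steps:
b(F) = 4*F**2 (b(F) = (2*F)*(2*F) = 4*F**2)
((-6 + 3)*1 + b(p(3, -5)))**2 = ((-6 + 3)*1 + 4*(-5)**2)**2 = (-3*1 + 4*25)**2 = (-3 + 100)**2 = 97**2 = 9409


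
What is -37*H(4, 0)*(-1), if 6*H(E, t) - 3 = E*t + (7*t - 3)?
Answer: 0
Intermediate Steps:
H(E, t) = 7*t/6 + E*t/6 (H(E, t) = ½ + (E*t + (7*t - 3))/6 = ½ + (E*t + (-3 + 7*t))/6 = ½ + (-3 + 7*t + E*t)/6 = ½ + (-½ + 7*t/6 + E*t/6) = 7*t/6 + E*t/6)
-37*H(4, 0)*(-1) = -37*0*(7 + 4)/6*(-1) = -37*0*11/6*(-1) = -37*0*(-1) = 0*(-1) = 0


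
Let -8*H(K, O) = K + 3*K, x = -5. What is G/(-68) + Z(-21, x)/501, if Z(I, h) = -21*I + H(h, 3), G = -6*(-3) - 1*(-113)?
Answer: -35473/34068 ≈ -1.0412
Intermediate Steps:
G = 131 (G = 18 + 113 = 131)
H(K, O) = -K/2 (H(K, O) = -(K + 3*K)/8 = -K/2)
Z(I, h) = -21*I - h/2
G/(-68) + Z(-21, x)/501 = 131/(-68) + (-21*(-21) - ½*(-5))/501 = 131*(-1/68) + (441 + 5/2)*(1/501) = -131/68 + (887/2)*(1/501) = -131/68 + 887/1002 = -35473/34068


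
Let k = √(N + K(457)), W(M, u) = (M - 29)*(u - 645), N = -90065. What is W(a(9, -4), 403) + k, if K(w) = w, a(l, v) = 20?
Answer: 2178 + 2*I*√22402 ≈ 2178.0 + 299.35*I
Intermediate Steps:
W(M, u) = (-645 + u)*(-29 + M) (W(M, u) = (-29 + M)*(-645 + u) = (-645 + u)*(-29 + M))
k = 2*I*√22402 (k = √(-90065 + 457) = √(-89608) = 2*I*√22402 ≈ 299.35*I)
W(a(9, -4), 403) + k = (18705 - 645*20 - 29*403 + 20*403) + 2*I*√22402 = (18705 - 12900 - 11687 + 8060) + 2*I*√22402 = 2178 + 2*I*√22402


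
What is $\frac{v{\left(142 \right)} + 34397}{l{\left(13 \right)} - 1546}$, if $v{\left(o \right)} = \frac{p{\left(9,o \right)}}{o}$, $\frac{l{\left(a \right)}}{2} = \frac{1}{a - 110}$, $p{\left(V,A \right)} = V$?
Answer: $- \frac{473785151}{21294888} \approx -22.249$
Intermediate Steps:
$l{\left(a \right)} = \frac{2}{-110 + a}$ ($l{\left(a \right)} = \frac{2}{a - 110} = \frac{2}{-110 + a}$)
$v{\left(o \right)} = \frac{9}{o}$
$\frac{v{\left(142 \right)} + 34397}{l{\left(13 \right)} - 1546} = \frac{\frac{9}{142} + 34397}{\frac{2}{-110 + 13} - 1546} = \frac{9 \cdot \frac{1}{142} + 34397}{\frac{2}{-97} - 1546} = \frac{\frac{9}{142} + 34397}{2 \left(- \frac{1}{97}\right) - 1546} = \frac{4884383}{142 \left(- \frac{2}{97} - 1546\right)} = \frac{4884383}{142 \left(- \frac{149964}{97}\right)} = \frac{4884383}{142} \left(- \frac{97}{149964}\right) = - \frac{473785151}{21294888}$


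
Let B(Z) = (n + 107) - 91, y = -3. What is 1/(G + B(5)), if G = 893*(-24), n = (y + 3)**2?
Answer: -1/21416 ≈ -4.6694e-5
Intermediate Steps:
n = 0 (n = (-3 + 3)**2 = 0**2 = 0)
B(Z) = 16 (B(Z) = (0 + 107) - 91 = 107 - 91 = 16)
G = -21432
1/(G + B(5)) = 1/(-21432 + 16) = 1/(-21416) = -1/21416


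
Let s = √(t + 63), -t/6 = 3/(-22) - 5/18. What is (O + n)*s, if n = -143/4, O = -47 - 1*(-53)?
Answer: -119*√71313/132 ≈ -240.75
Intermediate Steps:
O = 6 (O = -47 + 53 = 6)
t = 82/33 (t = -6*(3/(-22) - 5/18) = -6*(3*(-1/22) - 5*1/18) = -6*(-3/22 - 5/18) = -6*(-41/99) = 82/33 ≈ 2.4848)
n = -143/4 (n = -143*¼ = -143/4 ≈ -35.750)
s = √71313/33 (s = √(82/33 + 63) = √(2161/33) = √71313/33 ≈ 8.0923)
(O + n)*s = (6 - 143/4)*(√71313/33) = -119*√71313/132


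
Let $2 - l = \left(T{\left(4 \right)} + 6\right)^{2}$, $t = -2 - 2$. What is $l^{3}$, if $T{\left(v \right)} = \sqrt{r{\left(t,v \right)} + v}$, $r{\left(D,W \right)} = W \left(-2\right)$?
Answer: $24840 - 50976 i \approx 24840.0 - 50976.0 i$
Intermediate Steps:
$t = -4$ ($t = -2 - 2 = -4$)
$r{\left(D,W \right)} = - 2 W$
$T{\left(v \right)} = \sqrt{- v}$ ($T{\left(v \right)} = \sqrt{- 2 v + v} = \sqrt{- v}$)
$l = 2 - \left(6 + 2 i\right)^{2}$ ($l = 2 - \left(\sqrt{\left(-1\right) 4} + 6\right)^{2} = 2 - \left(\sqrt{-4} + 6\right)^{2} = 2 - \left(2 i + 6\right)^{2} = 2 - \left(6 + 2 i\right)^{2} \approx -30.0 - 24.0 i$)
$l^{3} = \left(-30 - 24 i\right)^{3}$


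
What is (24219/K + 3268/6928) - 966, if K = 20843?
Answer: -34813697377/36100076 ≈ -964.37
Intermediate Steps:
(24219/K + 3268/6928) - 966 = (24219/20843 + 3268/6928) - 966 = (24219*(1/20843) + 3268*(1/6928)) - 966 = (24219/20843 + 817/1732) - 966 = 58976039/36100076 - 966 = -34813697377/36100076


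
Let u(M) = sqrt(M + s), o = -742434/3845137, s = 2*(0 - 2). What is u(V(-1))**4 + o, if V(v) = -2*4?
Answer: 552957294/3845137 ≈ 143.81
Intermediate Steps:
s = -4 (s = 2*(-2) = -4)
o = -742434/3845137 (o = -742434*1/3845137 = -742434/3845137 ≈ -0.19308)
V(v) = -8
u(M) = sqrt(-4 + M) (u(M) = sqrt(M - 4) = sqrt(-4 + M))
u(V(-1))**4 + o = (sqrt(-4 - 8))**4 - 742434/3845137 = (sqrt(-12))**4 - 742434/3845137 = (2*I*sqrt(3))**4 - 742434/3845137 = 144 - 742434/3845137 = 552957294/3845137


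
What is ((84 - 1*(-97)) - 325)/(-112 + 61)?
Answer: 48/17 ≈ 2.8235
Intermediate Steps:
((84 - 1*(-97)) - 325)/(-112 + 61) = ((84 + 97) - 325)/(-51) = (181 - 325)*(-1/51) = -144*(-1/51) = 48/17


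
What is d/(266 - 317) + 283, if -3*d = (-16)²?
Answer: 43555/153 ≈ 284.67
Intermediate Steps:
d = -256/3 (d = -⅓*(-16)² = -⅓*256 = -256/3 ≈ -85.333)
d/(266 - 317) + 283 = -256/3/(266 - 317) + 283 = -256/3/(-51) + 283 = -1/51*(-256/3) + 283 = 256/153 + 283 = 43555/153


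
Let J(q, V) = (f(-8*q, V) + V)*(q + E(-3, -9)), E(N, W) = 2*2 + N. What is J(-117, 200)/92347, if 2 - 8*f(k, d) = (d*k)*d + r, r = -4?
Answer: 542856713/92347 ≈ 5878.4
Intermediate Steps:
E(N, W) = 4 + N
f(k, d) = ¾ - k*d²/8 (f(k, d) = ¼ - ((d*k)*d - 4)/8 = ¼ - (k*d² - 4)/8 = ¼ - (-4 + k*d²)/8 = ¼ + (½ - k*d²/8) = ¾ - k*d²/8)
J(q, V) = (1 + q)*(¾ + V + q*V²) (J(q, V) = ((¾ - (-8*q)*V²/8) + V)*(q + (4 - 3)) = ((¾ + q*V²) + V)*(q + 1) = (¾ + V + q*V²)*(1 + q) = (1 + q)*(¾ + V + q*V²))
J(-117, 200)/92347 = (¾ + 200 + (¾)*(-117) + 200*(-117) - 117*200² + 200²*(-117)²)/92347 = (¾ + 200 - 351/4 - 23400 - 117*40000 + 40000*13689)*(1/92347) = (¾ + 200 - 351/4 - 23400 - 4680000 + 547560000)*(1/92347) = 542856713*(1/92347) = 542856713/92347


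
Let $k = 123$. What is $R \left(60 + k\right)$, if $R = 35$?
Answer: $6405$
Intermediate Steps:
$R \left(60 + k\right) = 35 \left(60 + 123\right) = 35 \cdot 183 = 6405$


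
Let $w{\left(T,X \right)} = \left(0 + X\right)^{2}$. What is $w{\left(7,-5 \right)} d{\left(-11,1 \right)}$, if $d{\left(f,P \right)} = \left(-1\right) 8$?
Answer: $-200$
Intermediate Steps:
$d{\left(f,P \right)} = -8$
$w{\left(T,X \right)} = X^{2}$
$w{\left(7,-5 \right)} d{\left(-11,1 \right)} = \left(-5\right)^{2} \left(-8\right) = 25 \left(-8\right) = -200$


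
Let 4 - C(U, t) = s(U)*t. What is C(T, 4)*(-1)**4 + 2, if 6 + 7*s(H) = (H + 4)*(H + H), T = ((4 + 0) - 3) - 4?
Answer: 90/7 ≈ 12.857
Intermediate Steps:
T = -3 (T = (4 - 3) - 4 = 1 - 4 = -3)
s(H) = -6/7 + 2*H*(4 + H)/7 (s(H) = -6/7 + ((H + 4)*(H + H))/7 = -6/7 + ((4 + H)*(2*H))/7 = -6/7 + (2*H*(4 + H))/7 = -6/7 + 2*H*(4 + H)/7)
C(U, t) = 4 - t*(-6/7 + 2*U**2/7 + 8*U/7) (C(U, t) = 4 - (-6/7 + 2*U**2/7 + 8*U/7)*t = 4 - t*(-6/7 + 2*U**2/7 + 8*U/7))
C(T, 4)*(-1)**4 + 2 = (4 - 2/7*4*(-3 + (-3)**2 + 4*(-3)))*(-1)**4 + 2 = (4 - 2/7*4*(-3 + 9 - 12))*1 + 2 = (4 - 2/7*4*(-6))*1 + 2 = (4 + 48/7)*1 + 2 = (76/7)*1 + 2 = 76/7 + 2 = 90/7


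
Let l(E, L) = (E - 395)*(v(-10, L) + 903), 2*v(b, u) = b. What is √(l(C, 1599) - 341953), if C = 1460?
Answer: √614417 ≈ 783.85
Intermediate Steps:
v(b, u) = b/2
l(E, L) = -354710 + 898*E (l(E, L) = (E - 395)*((½)*(-10) + 903) = (-395 + E)*(-5 + 903) = (-395 + E)*898 = -354710 + 898*E)
√(l(C, 1599) - 341953) = √((-354710 + 898*1460) - 341953) = √((-354710 + 1311080) - 341953) = √(956370 - 341953) = √614417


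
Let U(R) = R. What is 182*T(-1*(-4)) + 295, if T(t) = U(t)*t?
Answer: 3207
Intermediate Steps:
T(t) = t² (T(t) = t*t = t²)
182*T(-1*(-4)) + 295 = 182*(-1*(-4))² + 295 = 182*4² + 295 = 182*16 + 295 = 2912 + 295 = 3207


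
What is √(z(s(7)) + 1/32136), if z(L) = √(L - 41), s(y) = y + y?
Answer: √(8034 + 774541872*I*√3)/16068 ≈ 1.6119 + 1.6119*I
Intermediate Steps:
s(y) = 2*y
z(L) = √(-41 + L)
√(z(s(7)) + 1/32136) = √(√(-41 + 2*7) + 1/32136) = √(√(-41 + 14) + 1/32136) = √(√(-27) + 1/32136) = √(3*I*√3 + 1/32136) = √(1/32136 + 3*I*√3)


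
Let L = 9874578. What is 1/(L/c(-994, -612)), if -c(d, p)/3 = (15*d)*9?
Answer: 9585/235109 ≈ 0.040768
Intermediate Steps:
c(d, p) = -405*d (c(d, p) = -3*15*d*9 = -405*d)
1/(L/c(-994, -612)) = 1/(9874578/((-405*(-994)))) = 1/(9874578/402570) = 1/(9874578*(1/402570)) = 1/(235109/9585) = 9585/235109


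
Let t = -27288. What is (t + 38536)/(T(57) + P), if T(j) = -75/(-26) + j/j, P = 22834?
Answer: 292448/593785 ≈ 0.49252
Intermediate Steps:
T(j) = 101/26 (T(j) = -75*(-1/26) + 1 = 75/26 + 1 = 101/26)
(t + 38536)/(T(57) + P) = (-27288 + 38536)/(101/26 + 22834) = 11248/(593785/26) = 11248*(26/593785) = 292448/593785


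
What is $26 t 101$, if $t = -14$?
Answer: $-36764$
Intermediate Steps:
$26 t 101 = 26 \left(-14\right) 101 = \left(-364\right) 101 = -36764$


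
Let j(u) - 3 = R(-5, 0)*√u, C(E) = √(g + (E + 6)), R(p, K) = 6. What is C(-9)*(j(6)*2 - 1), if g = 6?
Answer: √3*(5 + 12*√6) ≈ 59.572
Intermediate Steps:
C(E) = √(12 + E) (C(E) = √(6 + (E + 6)) = √(6 + (6 + E)) = √(12 + E))
j(u) = 3 + 6*√u
C(-9)*(j(6)*2 - 1) = √(12 - 9)*((3 + 6*√6)*2 - 1) = √3*((6 + 12*√6) - 1) = √3*(5 + 12*√6)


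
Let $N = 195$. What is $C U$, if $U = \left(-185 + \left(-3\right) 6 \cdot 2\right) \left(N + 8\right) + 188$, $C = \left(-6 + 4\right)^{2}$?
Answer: $-178700$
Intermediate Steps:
$C = 4$ ($C = \left(-2\right)^{2} = 4$)
$U = -44675$ ($U = \left(-185 + \left(-3\right) 6 \cdot 2\right) \left(195 + 8\right) + 188 = \left(-185 - 36\right) 203 + 188 = \left(-221\right) 203 + 188 = -44863 + 188 = -44675$)
$C U = 4 \left(-44675\right) = -178700$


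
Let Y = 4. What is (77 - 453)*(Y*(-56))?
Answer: 84224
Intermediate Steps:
(77 - 453)*(Y*(-56)) = (77 - 453)*(4*(-56)) = -376*(-224) = 84224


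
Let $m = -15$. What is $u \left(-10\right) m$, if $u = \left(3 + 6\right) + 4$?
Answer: $1950$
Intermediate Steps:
$u = 13$ ($u = 9 + 4 = 13$)
$u \left(-10\right) m = 13 \left(-10\right) \left(-15\right) = \left(-130\right) \left(-15\right) = 1950$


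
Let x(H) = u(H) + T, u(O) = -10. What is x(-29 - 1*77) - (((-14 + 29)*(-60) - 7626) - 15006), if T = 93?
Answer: 23615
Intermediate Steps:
x(H) = 83 (x(H) = -10 + 93 = 83)
x(-29 - 1*77) - (((-14 + 29)*(-60) - 7626) - 15006) = 83 - (((-14 + 29)*(-60) - 7626) - 15006) = 83 - ((15*(-60) - 7626) - 15006) = 83 - ((-900 - 7626) - 15006) = 83 - (-8526 - 15006) = 83 - 1*(-23532) = 83 + 23532 = 23615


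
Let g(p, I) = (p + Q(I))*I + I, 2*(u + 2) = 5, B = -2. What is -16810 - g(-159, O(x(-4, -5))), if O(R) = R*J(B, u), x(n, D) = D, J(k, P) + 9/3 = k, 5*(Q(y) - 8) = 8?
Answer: -13100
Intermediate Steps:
Q(y) = 48/5 (Q(y) = 8 + (⅕)*8 = 8 + 8/5 = 48/5)
u = ½ (u = -2 + (½)*5 = -2 + 5/2 = ½ ≈ 0.50000)
J(k, P) = -3 + k
O(R) = -5*R (O(R) = R*(-3 - 2) = R*(-5) = -5*R)
g(p, I) = I + I*(48/5 + p) (g(p, I) = (p + 48/5)*I + I = (48/5 + p)*I + I = I*(48/5 + p) + I = I + I*(48/5 + p))
-16810 - g(-159, O(x(-4, -5))) = -16810 - (-5*(-5))*(53 + 5*(-159))/5 = -16810 - 25*(53 - 795)/5 = -16810 - 25*(-742)/5 = -16810 - 1*(-3710) = -16810 + 3710 = -13100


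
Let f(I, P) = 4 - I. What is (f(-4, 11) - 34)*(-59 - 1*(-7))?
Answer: 1352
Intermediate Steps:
(f(-4, 11) - 34)*(-59 - 1*(-7)) = ((4 - 1*(-4)) - 34)*(-59 - 1*(-7)) = ((4 + 4) - 34)*(-59 + 7) = (8 - 34)*(-52) = -26*(-52) = 1352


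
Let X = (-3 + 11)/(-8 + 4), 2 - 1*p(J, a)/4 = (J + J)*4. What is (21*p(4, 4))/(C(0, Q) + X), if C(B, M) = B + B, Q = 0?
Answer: 1260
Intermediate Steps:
C(B, M) = 2*B
p(J, a) = 8 - 32*J (p(J, a) = 8 - 4*(J + J)*4 = 8 - 4*2*J*4 = 8 - 32*J)
X = -2 (X = 8/(-4) = 8*(-¼) = -2)
(21*p(4, 4))/(C(0, Q) + X) = (21*(8 - 32*4))/(2*0 - 2) = (21*(8 - 128))/(0 - 2) = (21*(-120))/(-2) = -2520*(-½) = 1260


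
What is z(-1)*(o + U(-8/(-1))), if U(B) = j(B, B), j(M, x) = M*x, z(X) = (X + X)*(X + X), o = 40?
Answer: 416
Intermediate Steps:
z(X) = 4*X² (z(X) = (2*X)*(2*X) = 4*X²)
U(B) = B² (U(B) = B*B = B²)
z(-1)*(o + U(-8/(-1))) = (4*(-1)²)*(40 + (-8/(-1))²) = (4*1)*(40 + (-8*(-1))²) = 4*(40 + 8²) = 4*(40 + 64) = 4*104 = 416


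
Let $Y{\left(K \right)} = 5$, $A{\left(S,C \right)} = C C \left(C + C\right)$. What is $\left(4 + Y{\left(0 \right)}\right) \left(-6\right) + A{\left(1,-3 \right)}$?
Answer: $-108$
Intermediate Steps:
$A{\left(S,C \right)} = 2 C^{3}$ ($A{\left(S,C \right)} = C^{2} \cdot 2 C = 2 C^{3}$)
$\left(4 + Y{\left(0 \right)}\right) \left(-6\right) + A{\left(1,-3 \right)} = \left(4 + 5\right) \left(-6\right) + 2 \left(-3\right)^{3} = 9 \left(-6\right) + 2 \left(-27\right) = -54 - 54 = -108$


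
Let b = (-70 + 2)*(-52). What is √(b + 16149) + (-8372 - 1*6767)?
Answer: -15139 + √19685 ≈ -14999.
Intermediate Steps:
b = 3536 (b = -68*(-52) = 3536)
√(b + 16149) + (-8372 - 1*6767) = √(3536 + 16149) + (-8372 - 1*6767) = √19685 + (-8372 - 6767) = √19685 - 15139 = -15139 + √19685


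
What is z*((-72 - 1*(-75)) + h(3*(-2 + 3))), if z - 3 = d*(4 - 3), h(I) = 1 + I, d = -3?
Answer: 0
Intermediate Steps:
z = 0 (z = 3 - 3*(4 - 3) = 3 - 3*1 = 3 - 3 = 0)
z*((-72 - 1*(-75)) + h(3*(-2 + 3))) = 0*((-72 - 1*(-75)) + (1 + 3*(-2 + 3))) = 0*((-72 + 75) + (1 + 3*1)) = 0*(3 + (1 + 3)) = 0*(3 + 4) = 0*7 = 0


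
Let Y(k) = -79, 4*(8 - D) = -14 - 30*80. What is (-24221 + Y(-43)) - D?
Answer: -49823/2 ≈ -24912.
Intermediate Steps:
D = 1223/2 (D = 8 - (-14 - 30*80)/4 = 8 - (-14 - 2400)/4 = 8 - ¼*(-2414) = 8 + 1207/2 = 1223/2 ≈ 611.50)
(-24221 + Y(-43)) - D = (-24221 - 79) - 1*1223/2 = -24300 - 1223/2 = -49823/2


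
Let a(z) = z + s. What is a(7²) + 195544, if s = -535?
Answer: 195058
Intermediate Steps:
a(z) = -535 + z (a(z) = z - 535 = -535 + z)
a(7²) + 195544 = (-535 + 7²) + 195544 = (-535 + 49) + 195544 = -486 + 195544 = 195058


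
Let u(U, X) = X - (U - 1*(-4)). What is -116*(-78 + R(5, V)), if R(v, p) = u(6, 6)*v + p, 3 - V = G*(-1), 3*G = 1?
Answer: 32944/3 ≈ 10981.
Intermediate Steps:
G = ⅓ (G = (⅓)*1 = ⅓ ≈ 0.33333)
u(U, X) = -4 + X - U (u(U, X) = X - (U + 4) = X - (4 + U) = X + (-4 - U) = -4 + X - U)
V = 10/3 (V = 3 - (-1)/3 = 3 - 1*(-⅓) = 3 + ⅓ = 10/3 ≈ 3.3333)
R(v, p) = p - 4*v (R(v, p) = (-4 + 6 - 1*6)*v + p = (-4 + 6 - 6)*v + p = -4*v + p = p - 4*v)
-116*(-78 + R(5, V)) = -116*(-78 + (10/3 - 4*5)) = -116*(-78 + (10/3 - 20)) = -116*(-78 - 50/3) = -116*(-284/3) = 32944/3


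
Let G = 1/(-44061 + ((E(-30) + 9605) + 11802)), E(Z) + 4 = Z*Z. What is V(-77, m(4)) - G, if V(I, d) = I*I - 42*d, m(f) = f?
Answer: 125347839/21758 ≈ 5761.0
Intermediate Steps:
E(Z) = -4 + Z**2 (E(Z) = -4 + Z*Z = -4 + Z**2)
G = -1/21758 (G = 1/(-44061 + (((-4 + (-30)**2) + 9605) + 11802)) = 1/(-44061 + (((-4 + 900) + 9605) + 11802)) = 1/(-44061 + ((896 + 9605) + 11802)) = 1/(-44061 + (10501 + 11802)) = 1/(-44061 + 22303) = 1/(-21758) = -1/21758 ≈ -4.5960e-5)
V(I, d) = I**2 - 42*d
V(-77, m(4)) - G = ((-77)**2 - 42*4) - 1*(-1/21758) = (5929 - 168) + 1/21758 = 5761 + 1/21758 = 125347839/21758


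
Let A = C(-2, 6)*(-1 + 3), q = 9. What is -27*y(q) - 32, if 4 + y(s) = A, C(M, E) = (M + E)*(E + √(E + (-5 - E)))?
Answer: -1220 - 216*I*√5 ≈ -1220.0 - 482.99*I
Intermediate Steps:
C(M, E) = (E + M)*(E + I*√5) (C(M, E) = (E + M)*(E + √(-5)) = (E + M)*(E + I*√5))
A = 48 + 8*I*√5 (A = (6² + 6*(-2) + I*6*√5 + I*(-2)*√5)*(-1 + 3) = (36 - 12 + 6*I*√5 - 2*I*√5)*2 = (24 + 4*I*√5)*2 = 48 + 8*I*√5 ≈ 48.0 + 17.889*I)
y(s) = 44 + 8*I*√5 (y(s) = -4 + (48 + 8*I*√5) = 44 + 8*I*√5)
-27*y(q) - 32 = -27*(44 + 8*I*√5) - 32 = (-1188 - 216*I*√5) - 32 = -1220 - 216*I*√5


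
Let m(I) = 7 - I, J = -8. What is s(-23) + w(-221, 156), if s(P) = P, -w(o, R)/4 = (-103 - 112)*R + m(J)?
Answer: 134077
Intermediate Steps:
w(o, R) = -60 + 860*R (w(o, R) = -4*((-103 - 112)*R + (7 - 1*(-8))) = -4*(-215*R + (7 + 8)) = -4*(-215*R + 15) = -4*(15 - 215*R) = -60 + 860*R)
s(-23) + w(-221, 156) = -23 + (-60 + 860*156) = -23 + (-60 + 134160) = -23 + 134100 = 134077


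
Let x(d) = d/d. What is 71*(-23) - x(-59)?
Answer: -1634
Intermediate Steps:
x(d) = 1
71*(-23) - x(-59) = 71*(-23) - 1*1 = -1633 - 1 = -1634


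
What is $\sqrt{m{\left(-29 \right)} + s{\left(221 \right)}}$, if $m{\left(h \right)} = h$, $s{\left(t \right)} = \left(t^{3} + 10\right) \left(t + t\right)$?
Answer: $\sqrt{4770890953} \approx 69072.0$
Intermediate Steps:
$s{\left(t \right)} = 2 t \left(10 + t^{3}\right)$ ($s{\left(t \right)} = \left(10 + t^{3}\right) 2 t = 2 t \left(10 + t^{3}\right)$)
$\sqrt{m{\left(-29 \right)} + s{\left(221 \right)}} = \sqrt{-29 + 2 \cdot 221 \left(10 + 221^{3}\right)} = \sqrt{-29 + 2 \cdot 221 \left(10 + 10793861\right)} = \sqrt{-29 + 2 \cdot 221 \cdot 10793871} = \sqrt{-29 + 4770890982} = \sqrt{4770890953}$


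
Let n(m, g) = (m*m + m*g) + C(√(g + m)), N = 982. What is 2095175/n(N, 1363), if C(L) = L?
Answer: 2057461850/2261339779 - 419035*√2345/1060568356351 ≈ 0.90982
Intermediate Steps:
n(m, g) = m² + √(g + m) + g*m (n(m, g) = (m*m + m*g) + √(g + m) = (m² + g*m) + √(g + m) = m² + √(g + m) + g*m)
2095175/n(N, 1363) = 2095175/(982² + √(1363 + 982) + 1363*982) = 2095175/(964324 + √2345 + 1338466) = 2095175/(2302790 + √2345)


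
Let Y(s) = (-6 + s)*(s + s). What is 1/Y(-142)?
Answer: 1/42032 ≈ 2.3791e-5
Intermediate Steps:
Y(s) = 2*s*(-6 + s) (Y(s) = (-6 + s)*(2*s) = 2*s*(-6 + s))
1/Y(-142) = 1/(2*(-142)*(-6 - 142)) = 1/(2*(-142)*(-148)) = 1/42032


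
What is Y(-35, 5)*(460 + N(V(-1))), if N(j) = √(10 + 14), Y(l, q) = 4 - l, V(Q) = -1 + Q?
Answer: 17940 + 78*√6 ≈ 18131.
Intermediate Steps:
N(j) = 2*√6 (N(j) = √24 = 2*√6)
Y(-35, 5)*(460 + N(V(-1))) = (4 - 1*(-35))*(460 + 2*√6) = (4 + 35)*(460 + 2*√6) = 39*(460 + 2*√6) = 17940 + 78*√6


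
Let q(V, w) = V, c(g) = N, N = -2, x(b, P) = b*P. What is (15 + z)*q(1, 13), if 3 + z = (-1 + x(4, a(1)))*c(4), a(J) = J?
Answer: 6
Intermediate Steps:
x(b, P) = P*b
c(g) = -2
z = -9 (z = -3 + (-1 + 1*4)*(-2) = -3 + (-1 + 4)*(-2) = -3 + 3*(-2) = -3 - 6 = -9)
(15 + z)*q(1, 13) = (15 - 9)*1 = 6*1 = 6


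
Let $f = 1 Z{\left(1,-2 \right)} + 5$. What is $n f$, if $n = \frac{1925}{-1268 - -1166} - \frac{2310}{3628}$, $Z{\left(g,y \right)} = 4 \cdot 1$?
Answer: $- \frac{2707320}{15419} \approx -175.58$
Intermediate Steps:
$Z{\left(g,y \right)} = 4$
$f = 9$ ($f = 1 \cdot 4 + 5 = 4 + 5 = 9$)
$n = - \frac{902440}{46257}$ ($n = \frac{1925}{-1268 + 1166} - \frac{1155}{1814} = \frac{1925}{-102} - \frac{1155}{1814} = 1925 \left(- \frac{1}{102}\right) - \frac{1155}{1814} = - \frac{1925}{102} - \frac{1155}{1814} = - \frac{902440}{46257} \approx -19.509$)
$n f = \left(- \frac{902440}{46257}\right) 9 = - \frac{2707320}{15419}$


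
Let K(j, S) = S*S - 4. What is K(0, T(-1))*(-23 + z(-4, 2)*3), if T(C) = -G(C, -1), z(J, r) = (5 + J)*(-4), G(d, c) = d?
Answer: 105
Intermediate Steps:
z(J, r) = -20 - 4*J
T(C) = -C
K(j, S) = -4 + S² (K(j, S) = S² - 4 = -4 + S²)
K(0, T(-1))*(-23 + z(-4, 2)*3) = (-4 + (-1*(-1))²)*(-23 + (-20 - 4*(-4))*3) = (-4 + 1²)*(-23 + (-20 + 16)*3) = (-4 + 1)*(-23 - 4*3) = -3*(-23 - 12) = -3*(-35) = 105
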